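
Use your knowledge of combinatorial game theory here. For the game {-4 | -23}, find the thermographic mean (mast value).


Game = {-4 | -23}, a switch {a | b} with numbers a > b.
Its thermograph has left wall a - t and right wall b + t, which meet at t = (a - b)/2, where both equal (a + b)/2. So the mast (mean value) is at (a + b)/2.
Mean = (-4 + (-23))/2 = -27/2 = -27/2

-27/2


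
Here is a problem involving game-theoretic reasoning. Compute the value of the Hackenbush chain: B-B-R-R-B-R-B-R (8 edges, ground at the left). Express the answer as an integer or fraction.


Edges (from ground): B-B-R-R-B-R-B-R
By Berlekamp's sign-expansion rule, a Blue-Red Hackenbush stalk has the value of the surreal number whose sign sequence is the edge sequence with B -> + and R -> -.
Sign sequence: ++--+-+-
Trace the sign expansion in the surreal number tree, starting from 0:
Edge 1: B (sign +) -> bounds (0, +inf), value = 1
Edge 2: B (sign +) -> bounds (1, +inf), value = 2
Edge 3: R (sign -) -> bounds (1, 2), value = 3/2
Edge 4: R (sign -) -> bounds (1, 3/2), value = 5/4
Edge 5: B (sign +) -> bounds (5/4, 3/2), value = 11/8
Edge 6: R (sign -) -> bounds (5/4, 11/8), value = 21/16
Edge 7: B (sign +) -> bounds (21/16, 11/8), value = 43/32
Edge 8: R (sign -) -> bounds (21/16, 43/32), value = 85/64
Game value = 85/64

85/64


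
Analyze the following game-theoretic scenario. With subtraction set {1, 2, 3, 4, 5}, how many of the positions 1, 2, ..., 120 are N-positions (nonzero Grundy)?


Subtraction set S = {1, 2, 3, 4, 5}, so G(n) = n mod 6.
G(n) = 0 when n is a multiple of 6.
Multiples of 6 in [1, 120]: 20
N-positions (nonzero Grundy) = 120 - 20 = 100

100


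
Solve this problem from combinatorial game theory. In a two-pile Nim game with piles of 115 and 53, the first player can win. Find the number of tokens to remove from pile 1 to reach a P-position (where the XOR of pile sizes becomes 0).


Piles: 115 and 53
Current XOR: 115 XOR 53 = 70 (non-zero, so this is an N-position).
To make the XOR zero, we need to find a move that balances the piles.
For pile 1 (size 115): target = 115 XOR 70 = 53
We reduce pile 1 from 115 to 53.
Tokens removed: 115 - 53 = 62
Verification: 53 XOR 53 = 0

62


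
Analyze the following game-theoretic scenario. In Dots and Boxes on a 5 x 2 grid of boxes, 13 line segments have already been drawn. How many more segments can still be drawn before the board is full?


Grid: 5 x 2 boxes, i.e. 6 rows and 3 columns of dots.
Horizontal edges: (rows + 1) * cols = 6 * 2 = 12
Vertical edges: rows * (cols + 1) = 5 * 3 = 15
Total edges: 12 + 15 = 27
Edges drawn: 13
Remaining: 27 - 13 = 14

14


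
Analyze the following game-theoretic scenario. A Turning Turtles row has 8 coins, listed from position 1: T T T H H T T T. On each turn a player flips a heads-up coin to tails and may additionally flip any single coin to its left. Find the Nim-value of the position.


Coins: T T T H H T T T
Key fact: a single head at position k behaves exactly like a Nim heap of size k (turning it to T and optionally flipping a coin at j < k corresponds to moving the heap from k to j, or to 0), and heads combine as a disjunctive sum (two heads at the same place would cancel, matching j XOR j = 0). So the Nim-value is the XOR of the 1-indexed positions of the heads.
Face-up positions (1-indexed): [4, 5]
XOR 0 with 4: 0 XOR 4 = 4
XOR 4 with 5: 4 XOR 5 = 1
Nim-value = 1

1


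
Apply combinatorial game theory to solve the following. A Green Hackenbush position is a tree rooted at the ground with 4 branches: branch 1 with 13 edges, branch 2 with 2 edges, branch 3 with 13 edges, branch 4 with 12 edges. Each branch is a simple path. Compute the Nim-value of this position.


The tree has 4 branches from the ground vertex.
In Green Hackenbush, the Nim-value of a simple path of length k is k.
Branch 1: length 13, Nim-value = 13
Branch 2: length 2, Nim-value = 2
Branch 3: length 13, Nim-value = 13
Branch 4: length 12, Nim-value = 12
Total Nim-value = XOR of all branch values:
0 XOR 13 = 13
13 XOR 2 = 15
15 XOR 13 = 2
2 XOR 12 = 14
Nim-value of the tree = 14

14


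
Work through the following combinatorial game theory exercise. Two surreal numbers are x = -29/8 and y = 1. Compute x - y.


x = -29/8, y = 1
Converting to common denominator: 8
x = -29/8, y = 8/8
x - y = -29/8 - 1 = -37/8

-37/8


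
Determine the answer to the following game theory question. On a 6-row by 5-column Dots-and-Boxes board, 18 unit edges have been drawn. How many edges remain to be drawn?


Grid: 6 x 5 boxes, i.e. 7 rows and 6 columns of dots.
Horizontal edges: (rows + 1) * cols = 7 * 5 = 35
Vertical edges: rows * (cols + 1) = 6 * 6 = 36
Total edges: 35 + 36 = 71
Edges drawn: 18
Remaining: 71 - 18 = 53

53


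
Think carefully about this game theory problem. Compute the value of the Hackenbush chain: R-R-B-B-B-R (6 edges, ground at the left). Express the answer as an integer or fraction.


Edges (from ground): R-R-B-B-B-R
By Berlekamp's sign-expansion rule, a Blue-Red Hackenbush stalk has the value of the surreal number whose sign sequence is the edge sequence with B -> + and R -> -.
Sign sequence: --+++-
Trace the sign expansion in the surreal number tree, starting from 0:
Edge 1: R (sign -) -> bounds (-inf, 0), value = -1
Edge 2: R (sign -) -> bounds (-inf, -1), value = -2
Edge 3: B (sign +) -> bounds (-2, -1), value = -3/2
Edge 4: B (sign +) -> bounds (-3/2, -1), value = -5/4
Edge 5: B (sign +) -> bounds (-5/4, -1), value = -9/8
Edge 6: R (sign -) -> bounds (-5/4, -9/8), value = -19/16
Game value = -19/16

-19/16


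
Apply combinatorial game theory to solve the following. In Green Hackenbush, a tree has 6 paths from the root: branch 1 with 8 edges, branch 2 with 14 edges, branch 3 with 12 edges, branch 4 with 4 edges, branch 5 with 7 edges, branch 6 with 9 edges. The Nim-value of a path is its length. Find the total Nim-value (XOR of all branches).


The tree has 6 branches from the ground vertex.
In Green Hackenbush, the Nim-value of a simple path of length k is k.
Branch 1: length 8, Nim-value = 8
Branch 2: length 14, Nim-value = 14
Branch 3: length 12, Nim-value = 12
Branch 4: length 4, Nim-value = 4
Branch 5: length 7, Nim-value = 7
Branch 6: length 9, Nim-value = 9
Total Nim-value = XOR of all branch values:
0 XOR 8 = 8
8 XOR 14 = 6
6 XOR 12 = 10
10 XOR 4 = 14
14 XOR 7 = 9
9 XOR 9 = 0
Nim-value of the tree = 0

0


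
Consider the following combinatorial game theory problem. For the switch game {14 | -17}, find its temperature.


The game is {14 | -17}, a switch {a | b} with numbers a > b.
Cooling {a | b} by t gives {a - t | b + t}, which stops being hot when a - t = b + t, i.e. at t = (a - b)/2. So the temperature of a switch is (a - b)/2.
Temperature = (Left option - Right option) / 2
= (14 - (-17)) / 2
= 31 / 2
= 31/2

31/2


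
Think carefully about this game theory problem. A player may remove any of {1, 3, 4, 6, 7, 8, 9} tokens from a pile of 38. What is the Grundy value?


The subtraction set is S = {1, 3, 4, 6, 7, 8, 9}.
G(k) = mex{ G(k - s) : s in S, s <= k }. We compute iteratively: G(0) = 0.
G(1) = mex({0}) = 1
G(2) = mex({1}) = 0
G(3) = mex({0}) = 1
G(4) = mex({0, 1}) = 2
G(5) = mex({0, 1, 2}) = 3
G(6) = mex({0, 1, 3}) = 2
G(7) = mex({0, 1, 2}) = 3
G(8) = mex({0, 1, 2, 3}) = 4
G(9) = mex({0, 1, 2, 3, 4}) = 5
G(10) = mex({0, 1, 2, 3, 5}) = 4
G(11) = mex({0, 1, 2, 3, 4}) = 5
G(12) = mex({1, 2, 3, 4, 5}) = 0
G(13) = mex({0, 2, 3, 4, 5}) = 1
G(14) = mex({1, 2, 3, 4, 5}) = 0
G(15) = mex({0, 2, 3, 4, 5}) = 1
G(16) = mex({0, 1, 3, 4, 5}) = 2
G(17) = mex({0, 1, 2, 4, 5}) = 3
G(18) = mex({0, 1, 3, 4, 5}) = 2
G(19) = mex({0, 1, 2, 4, 5}) = 3
G(20) = mex({0, 1, 2, 3, 5}) = 4
Observe that G(12)..G(20) = 0, 1, 0, 1, 2, 3, 2, 3, 4 repeats G(0)..G(8) = 0, 1, 0, 1, 2, 3, 2, 3, 4.
For k >= max(S) = 9, G(k) is determined by the previous 9 values G(k-9)..G(k-1); a window of 9 consecutive values has recurred shifted by 12, so by induction G(k + 12) = G(k) for all k >= 0: the sequence is periodic from the start with period 12.
One period: G(0..11) = 0, 1, 0, 1, 2, 3, 2, 3, 4, 5, 4, 5.
38 mod 12 = 2, so G(38) = G(2) = 0.

0


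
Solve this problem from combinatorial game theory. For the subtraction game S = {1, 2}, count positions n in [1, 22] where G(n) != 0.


Subtraction set S = {1, 2}, so G(n) = n mod 3.
G(n) = 0 when n is a multiple of 3.
Multiples of 3 in [1, 22]: 7
N-positions (nonzero Grundy) = 22 - 7 = 15

15


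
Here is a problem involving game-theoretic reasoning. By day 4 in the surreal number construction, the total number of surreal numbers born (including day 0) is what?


Day 0: {|} = 0 is born. Count = 1.
Day n: the number of surreal numbers born by day n is 2^(n+1) - 1.
By day 0: 2^1 - 1 = 1
By day 1: 2^2 - 1 = 3
By day 2: 2^3 - 1 = 7
By day 3: 2^4 - 1 = 15
By day 4: 2^5 - 1 = 31
By day 4: 31 surreal numbers.

31


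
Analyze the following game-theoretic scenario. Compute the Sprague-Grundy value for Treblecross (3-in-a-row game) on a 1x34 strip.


Treblecross: place X on empty cells; 3-in-a-row wins.
Playing within two cells of an existing X lets the opponent win at once, so sensible play treats the cells i-2..i+2 around each X as dead. The player left with no safe cell loses, so this is a normal-play take-away game on strips of safe cells.
Placing X at cell i (0-indexed) of a strip of k safe cells leaves independent strips of sizes max(0, i-2) and max(0, k-i-3). Hence G(k) = mex{ G(max(0,i-2)) XOR G(max(0,k-i-3)) : 0 <= i < k }, with G(0) = 0.
G(1): splits (0,0):0^0=0 -> mex({0}) = 1
G(2): splits (0,0):0^0=0 -> mex({0}) = 1
G(3): splits (0,0):0^0=0 -> mex({0}) = 1
G(4): splits (0,1):0^1=1 (0,0):0^0=0 -> mex({0, 1}) = 2
G(5): splits (0,2):0^1=1 (0,1):0^1=1 (0,0):0^0=0 -> mex({0, 1}) = 2
G(6) = mex({1}) = 0
G(7) = mex({0, 1, 2}) = 3
G(8) = mex({0, 1, 2}) = 3
G(9) = mex({0, 2}) = 1
G(10) = mex({0, 2, 3}) = 1
G(11) = mex({0, 3}) = 1
G(12) = mex({1, 3}) = 0
G(13) = mex({0, 1, 2, 3}) = 4
G(14) = mex({0, 1, 2}) = 3
G(15) = mex({0, 1, 2}) = 3
G(16) = mex({0, 1, 2, 4}) = 3
G(17) = mex({0, 1, 3, 4}) = 2
G(18) = mex({0, 1, 3, 4}) = 2
G(19) = mex({0, 1, 3, 5}) = 2
G(20) = mex({0, 1, 2, 3, 5}) = 4
G(21) = mex({0, 1, 2, 3, 5}) = 4
G(22) = mex({1, 2, 6}) = 0
G(23) = mex({0, 1, 2, 3, 4, 6}) = 5
G(24) = mex({0, 1, 2, 3, 4}) = 5
G(25) = mex({0, 1, 3, 4, 7}) = 2
G(26) = mex({0, 1, 3, 4, 5, 7}) = 2
G(27) = mex({0, 1, 3, 5}) = 2
G(28) = mex({0, 1, 2, 5}) = 3
G(29) = mex({0, 1, 2, 4, 5, 6}) = 3
G(30) = mex({1, 2, 4, 6}) = 0
G(31) = mex({0, 1, 2, 3, 4, 6}) = 5
G(32) = mex({1, 2, 3, 4, 7}) = 0
G(33) = mex({0, 3, 7}) = 1
G(34) = mex({0, 2, 3, 5, 7}) = 1
Therefore G(34) = 1.

1


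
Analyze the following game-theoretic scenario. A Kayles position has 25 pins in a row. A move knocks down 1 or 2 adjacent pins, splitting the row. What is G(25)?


Kayles: a move removes 1 or 2 adjacent pins from a contiguous row.
Removing pins from a row of k leaves two independent rows (a, b) with a + b = k - 1 (one pin) or a + b = k - 2 (two pins); an end removal gives a = 0.
By Sprague-Grundy, G(k) = mex{ G(a) XOR G(b) } over all these splits. G(0) = 0.
G(1): splits (0,0):0^0=0 -> mex({0}) = 1
G(2): splits (0,1):0^1=1 (0,0):0^0=0 -> mex({0, 1}) = 2
G(3): splits (0,2):0^2=2 (1,1):1^1=0 (0,1):0^1=1 -> mex({0, 1, 2}) = 3
G(4): splits (0,3):0^3=3 (1,2):1^2=3 (0,2):0^2=2 (1,1):1^1=0 -> mex({0, 2, 3}) = 1
G(5): splits (0,4):0^1=1 (1,3):1^3=2 (2,2):2^2=0 (0,3):0^3=3 (1,2):1^2=3 -> mex({0, 1, 2, 3}) = 4
G(6) = mex({0, 1, 2, 4}) = 3
G(7) = mex({0, 1, 3, 4, 5}) = 2
G(8) = mex({0, 2, 3, 5, 6}) = 1
G(9) = mex({0, 1, 2, 3, 6, 7}) = 4
G(10) = mex({0, 1, 3, 4, 5, 7}) = 2
G(11) = mex({0, 1, 2, 3, 4, 5}) = 6
G(12) = mex({0, 1, 2, 3, 5, 6, 7}) = 4
G(13) = mex({0, 2, 3, 4, 6, 7}) = 1
G(14) = mex({0, 1, 4, 5, 6, 7}) = 2
G(15) = mex({0, 1, 2, 3, 4, 5, 6}) = 7
G(16) = mex({0, 2, 3, 5, 6, 7}) = 1
G(17) = mex({0, 1, 2, 3, 5, 6, 7}) = 4
G(18) = mex({0, 1, 2, 4, 5, 6}) = 3
G(19) = mex({0, 1, 3, 4, 5, 7}) = 2
G(20) = mex({0, 2, 3, 4, 5, 6, 7}) = 1
G(21) = mex({0, 1, 2, 3, 5, 6, 7}) = 4
G(22) = mex({0, 1, 2, 3, 4, 5, 7}) = 6
G(23) = mex({0, 1, 2, 3, 4, 5, 6}) = 7
G(24) = mex({0, 1, 2, 3, 5, 6, 7}) = 4
G(25) = mex({0, 2, 3, 4, 6, 7}) = 1
Therefore G(25) = 1.

1


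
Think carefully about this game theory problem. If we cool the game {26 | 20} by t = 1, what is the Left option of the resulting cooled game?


Original game: {26 | 20} (a switch {a | b} with a > b).
Cooling by t (for t below the temperature (a - b)/2 = 3) taxes each move by t: {a | b} cooled by t is {a - t | b + t}.
Cooling amount: t = 1
Cooled Left option: 26 - 1 = 25
Cooled Right option: 20 + 1 = 21
Cooled game: {25 | 21}
Left option = 25

25


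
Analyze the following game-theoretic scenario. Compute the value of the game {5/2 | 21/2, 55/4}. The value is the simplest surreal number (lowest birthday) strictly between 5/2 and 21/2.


Left options: {5/2}, max = 5/2
Right options: {21/2, 55/4}, min = 21/2
All options are numbers and max(Left) < min(Right), so by the simplicity theorem the value is the simplest (earliest-born) number strictly between 5/2 and 21/2.
Integers 3 through 10 all lie strictly between 5/2 and 21/2.
Among integers, the simplest (lowest birthday = smallest |n|; 0 is born on day 0, +-n on day n) is 3.
No non-integer in the interval can be simpler: if x is a non-integer in the interval, then floor(x) or ceil(x) also lies in the interval (the interval contains an integer), and both are proper prefixes of x's sign expansion, i.e. born earlier. So the game value is 3.
Game value = 3

3


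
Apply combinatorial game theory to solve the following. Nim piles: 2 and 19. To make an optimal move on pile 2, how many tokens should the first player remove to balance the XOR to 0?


Piles: 2 and 19
Current XOR: 2 XOR 19 = 17 (non-zero, so this is an N-position).
To make the XOR zero, we need to find a move that balances the piles.
For pile 2 (size 19): target = 19 XOR 17 = 2
We reduce pile 2 from 19 to 2.
Tokens removed: 19 - 2 = 17
Verification: 2 XOR 2 = 0

17


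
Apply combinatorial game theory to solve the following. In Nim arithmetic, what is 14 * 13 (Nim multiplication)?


Nim multiplication is bilinear over XOR: (u XOR v) * w = (u*w) XOR (v*w).
So we split each operand into its bit components and XOR the pairwise Nim products.
14 = 2 + 4 + 8 (as XOR of powers of 2).
13 = 1 + 4 + 8 (as XOR of powers of 2).
Using the standard Nim-product table on single bits:
  2*2 = 3,   2*4 = 8,   2*8 = 12,
  4*4 = 6,   4*8 = 11,  8*8 = 13,
and  1*x = x (identity), k*l = l*k (commutative).
Pairwise Nim products:
  2 * 1 = 2
  2 * 4 = 8
  2 * 8 = 12
  4 * 1 = 4
  4 * 4 = 6
  4 * 8 = 11
  8 * 1 = 8
  8 * 4 = 11
  8 * 8 = 13
XOR them: 2 XOR 8 XOR 12 XOR 4 XOR 6 XOR 11 XOR 8 XOR 11 XOR 13 = 1.
Result: 14 * 13 = 1 (in Nim).

1


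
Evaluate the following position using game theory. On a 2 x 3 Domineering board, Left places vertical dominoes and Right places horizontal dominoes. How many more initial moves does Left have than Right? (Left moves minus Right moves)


Board is 2 x 3 (rows x cols).
Left (vertical) placements: (rows-1) * cols = 1 * 3 = 3
Right (horizontal) placements: rows * (cols-1) = 2 * 2 = 4
Advantage = Left - Right = 3 - 4 = -1

-1


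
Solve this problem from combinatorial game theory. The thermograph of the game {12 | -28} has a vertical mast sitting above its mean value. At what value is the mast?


Game = {12 | -28}, a switch {a | b} with numbers a > b.
Its thermograph has left wall a - t and right wall b + t, which meet at t = (a - b)/2, where both equal (a + b)/2. So the mast (mean value) is at (a + b)/2.
Mean = (12 + (-28))/2 = -16/2 = -8

-8


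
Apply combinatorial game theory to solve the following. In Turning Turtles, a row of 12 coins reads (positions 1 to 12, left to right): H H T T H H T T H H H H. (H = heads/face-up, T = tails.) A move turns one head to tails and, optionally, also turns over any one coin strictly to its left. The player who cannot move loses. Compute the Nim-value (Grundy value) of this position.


Coins: H H T T H H T T H H H H
Key fact: a single head at position k behaves exactly like a Nim heap of size k (turning it to T and optionally flipping a coin at j < k corresponds to moving the heap from k to j, or to 0), and heads combine as a disjunctive sum (two heads at the same place would cancel, matching j XOR j = 0). So the Nim-value is the XOR of the 1-indexed positions of the heads.
Face-up positions (1-indexed): [1, 2, 5, 6, 9, 10, 11, 12]
XOR 0 with 1: 0 XOR 1 = 1
XOR 1 with 2: 1 XOR 2 = 3
XOR 3 with 5: 3 XOR 5 = 6
XOR 6 with 6: 6 XOR 6 = 0
XOR 0 with 9: 0 XOR 9 = 9
XOR 9 with 10: 9 XOR 10 = 3
XOR 3 with 11: 3 XOR 11 = 8
XOR 8 with 12: 8 XOR 12 = 4
Nim-value = 4

4


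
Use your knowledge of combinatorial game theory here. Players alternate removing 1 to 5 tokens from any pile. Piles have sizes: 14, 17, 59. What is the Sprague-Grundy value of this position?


Subtraction set: {1, 2, 3, 4, 5}
For this subtraction set, G(n) = n mod 6 (period = max + 1 = 6).
Pile 1 (size 14): G(14) = 14 mod 6 = 2
Pile 2 (size 17): G(17) = 17 mod 6 = 5
Pile 3 (size 59): G(59) = 59 mod 6 = 5
Total Grundy value = XOR of all: 2 XOR 5 XOR 5 = 2

2


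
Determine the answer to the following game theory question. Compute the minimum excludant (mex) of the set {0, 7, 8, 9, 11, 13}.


Set = {0, 7, 8, 9, 11, 13}
0 is in the set.
1 is NOT in the set. This is the mex.
mex = 1

1


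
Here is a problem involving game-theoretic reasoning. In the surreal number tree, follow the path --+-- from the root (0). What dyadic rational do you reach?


Sign expansion: --+--
Rule: track bounds (lo, hi), initially (-inf, +inf). On '+', the current value becomes lo and we move to the simplest number in (value, hi): value + 1 if hi = +inf, otherwise the midpoint (value + hi)/2. On '-', the current value becomes hi and we move to value - 1 if lo = -inf, otherwise the midpoint (lo + value)/2.
Start at 0.
Step 1: sign = -, move left. Bounds: (-inf, 0). Value = -1
Step 2: sign = -, move left. Bounds: (-inf, -1). Value = -2
Step 3: sign = +, move right. Bounds: (-2, -1). Value = -3/2
Step 4: sign = -, move left. Bounds: (-2, -3/2). Value = -7/4
Step 5: sign = -, move left. Bounds: (-2, -7/4). Value = -15/8
The surreal number with sign expansion --+-- is -15/8.

-15/8


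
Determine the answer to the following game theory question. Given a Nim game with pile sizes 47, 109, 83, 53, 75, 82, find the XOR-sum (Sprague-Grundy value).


We need the XOR (exclusive or) of all pile sizes.
After XOR-ing pile 1 (size 47): 0 XOR 47 = 47
After XOR-ing pile 2 (size 109): 47 XOR 109 = 66
After XOR-ing pile 3 (size 83): 66 XOR 83 = 17
After XOR-ing pile 4 (size 53): 17 XOR 53 = 36
After XOR-ing pile 5 (size 75): 36 XOR 75 = 111
After XOR-ing pile 6 (size 82): 111 XOR 82 = 61
The Nim-value of this position is 61.

61


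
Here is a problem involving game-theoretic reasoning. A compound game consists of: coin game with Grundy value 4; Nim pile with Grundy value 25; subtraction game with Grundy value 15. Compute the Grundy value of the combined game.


By the Sprague-Grundy theorem, the Grundy value of a sum of games is the XOR of individual Grundy values.
coin game: Grundy value = 4. Running XOR: 0 XOR 4 = 4
Nim pile: Grundy value = 25. Running XOR: 4 XOR 25 = 29
subtraction game: Grundy value = 15. Running XOR: 29 XOR 15 = 18
The combined Grundy value is 18.

18


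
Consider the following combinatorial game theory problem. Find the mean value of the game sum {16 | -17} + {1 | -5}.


G1 = {16 | -17}, G2 = {1 | -5}
Each is a switch {a | b} with numbers a > b; its mean value is (a + b)/2, and mean value is additive over game sums: m(G1 + G2) = m(G1) + m(G2).
Mean of G1 = (16 + (-17))/2 = -1/2 = -1/2
Mean of G2 = (1 + (-5))/2 = -4/2 = -2
Mean of G1 + G2 = -1/2 + -2 = -5/2

-5/2


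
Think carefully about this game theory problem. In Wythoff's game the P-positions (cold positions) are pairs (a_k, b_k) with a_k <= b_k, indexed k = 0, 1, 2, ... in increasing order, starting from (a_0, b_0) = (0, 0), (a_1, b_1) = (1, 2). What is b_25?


By Wythoff's theorem, a_k = floor(k * phi) and b_k = floor(k * phi^2) = a_k + k, where phi = (1 + sqrt(5))/2 is the golden ratio.
phi = (1 + sqrt(5))/2 = 1.618034
phi^2 = phi + 1 = 2.618034
k = 25
k * phi^2 = 25 * 2.618034 = 65.450850
b_25 = floor(k * phi^2) = 65 (check: a_25 + k = 40 + 25 = 65)

65


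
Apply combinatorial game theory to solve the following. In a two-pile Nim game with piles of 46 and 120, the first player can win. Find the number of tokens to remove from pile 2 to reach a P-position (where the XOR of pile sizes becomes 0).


Piles: 46 and 120
Current XOR: 46 XOR 120 = 86 (non-zero, so this is an N-position).
To make the XOR zero, we need to find a move that balances the piles.
For pile 2 (size 120): target = 120 XOR 86 = 46
We reduce pile 2 from 120 to 46.
Tokens removed: 120 - 46 = 74
Verification: 46 XOR 46 = 0

74


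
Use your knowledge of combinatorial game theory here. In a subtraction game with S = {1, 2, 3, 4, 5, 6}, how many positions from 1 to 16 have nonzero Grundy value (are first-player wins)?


Subtraction set S = {1, 2, 3, 4, 5, 6}, so G(n) = n mod 7.
G(n) = 0 when n is a multiple of 7.
Multiples of 7 in [1, 16]: 2
N-positions (nonzero Grundy) = 16 - 2 = 14

14


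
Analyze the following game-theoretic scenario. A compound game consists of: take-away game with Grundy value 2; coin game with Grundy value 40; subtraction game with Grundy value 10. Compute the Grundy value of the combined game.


By the Sprague-Grundy theorem, the Grundy value of a sum of games is the XOR of individual Grundy values.
take-away game: Grundy value = 2. Running XOR: 0 XOR 2 = 2
coin game: Grundy value = 40. Running XOR: 2 XOR 40 = 42
subtraction game: Grundy value = 10. Running XOR: 42 XOR 10 = 32
The combined Grundy value is 32.

32


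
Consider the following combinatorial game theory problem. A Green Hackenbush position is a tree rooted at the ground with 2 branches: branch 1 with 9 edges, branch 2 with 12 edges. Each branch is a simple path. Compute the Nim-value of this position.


The tree has 2 branches from the ground vertex.
In Green Hackenbush, the Nim-value of a simple path of length k is k.
Branch 1: length 9, Nim-value = 9
Branch 2: length 12, Nim-value = 12
Total Nim-value = XOR of all branch values:
0 XOR 9 = 9
9 XOR 12 = 5
Nim-value of the tree = 5

5


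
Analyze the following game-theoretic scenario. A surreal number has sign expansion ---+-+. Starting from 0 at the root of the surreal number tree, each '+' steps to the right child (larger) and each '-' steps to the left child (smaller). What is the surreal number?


Sign expansion: ---+-+
Rule: track bounds (lo, hi), initially (-inf, +inf). On '+', the current value becomes lo and we move to the simplest number in (value, hi): value + 1 if hi = +inf, otherwise the midpoint (value + hi)/2. On '-', the current value becomes hi and we move to value - 1 if lo = -inf, otherwise the midpoint (lo + value)/2.
Start at 0.
Step 1: sign = -, move left. Bounds: (-inf, 0). Value = -1
Step 2: sign = -, move left. Bounds: (-inf, -1). Value = -2
Step 3: sign = -, move left. Bounds: (-inf, -2). Value = -3
Step 4: sign = +, move right. Bounds: (-3, -2). Value = -5/2
Step 5: sign = -, move left. Bounds: (-3, -5/2). Value = -11/4
Step 6: sign = +, move right. Bounds: (-11/4, -5/2). Value = -21/8
The surreal number with sign expansion ---+-+ is -21/8.

-21/8


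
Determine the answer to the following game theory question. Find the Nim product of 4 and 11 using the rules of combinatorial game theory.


Nim multiplication is bilinear over XOR: (u XOR v) * w = (u*w) XOR (v*w).
So we split each operand into its bit components and XOR the pairwise Nim products.
4 = 4 (as XOR of powers of 2).
11 = 1 + 2 + 8 (as XOR of powers of 2).
Using the standard Nim-product table on single bits:
  2*2 = 3,   2*4 = 8,   2*8 = 12,
  4*4 = 6,   4*8 = 11,  8*8 = 13,
and  1*x = x (identity), k*l = l*k (commutative).
Pairwise Nim products:
  4 * 1 = 4
  4 * 2 = 8
  4 * 8 = 11
XOR them: 4 XOR 8 XOR 11 = 7.
Result: 4 * 11 = 7 (in Nim).

7


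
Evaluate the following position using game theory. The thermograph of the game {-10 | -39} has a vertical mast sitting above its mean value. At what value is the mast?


Game = {-10 | -39}, a switch {a | b} with numbers a > b.
Its thermograph has left wall a - t and right wall b + t, which meet at t = (a - b)/2, where both equal (a + b)/2. So the mast (mean value) is at (a + b)/2.
Mean = (-10 + (-39))/2 = -49/2 = -49/2

-49/2


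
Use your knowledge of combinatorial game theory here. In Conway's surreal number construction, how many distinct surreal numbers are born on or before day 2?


Day 0: {|} = 0 is born. Count = 1.
Day n: the number of surreal numbers born by day n is 2^(n+1) - 1.
By day 0: 2^1 - 1 = 1
By day 1: 2^2 - 1 = 3
By day 2: 2^3 - 1 = 7
By day 2: 7 surreal numbers.

7


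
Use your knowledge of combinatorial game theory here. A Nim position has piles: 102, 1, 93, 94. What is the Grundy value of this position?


We need the XOR (exclusive or) of all pile sizes.
After XOR-ing pile 1 (size 102): 0 XOR 102 = 102
After XOR-ing pile 2 (size 1): 102 XOR 1 = 103
After XOR-ing pile 3 (size 93): 103 XOR 93 = 58
After XOR-ing pile 4 (size 94): 58 XOR 94 = 100
The Nim-value of this position is 100.

100


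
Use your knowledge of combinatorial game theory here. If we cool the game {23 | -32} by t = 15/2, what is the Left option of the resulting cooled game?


Original game: {23 | -32} (a switch {a | b} with a > b).
Cooling by t (for t below the temperature (a - b)/2 = 55/2) taxes each move by t: {a | b} cooled by t is {a - t | b + t}.
Cooling amount: t = 15/2
Cooled Left option: 23 - 15/2 = 31/2
Cooled Right option: -32 + 15/2 = -49/2
Cooled game: {31/2 | -49/2}
Left option = 31/2

31/2


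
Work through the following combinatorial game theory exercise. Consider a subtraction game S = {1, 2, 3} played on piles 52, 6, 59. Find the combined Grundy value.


Subtraction set: {1, 2, 3}
For this subtraction set, G(n) = n mod 4 (period = max + 1 = 4).
Pile 1 (size 52): G(52) = 52 mod 4 = 0
Pile 2 (size 6): G(6) = 6 mod 4 = 2
Pile 3 (size 59): G(59) = 59 mod 4 = 3
Total Grundy value = XOR of all: 0 XOR 2 XOR 3 = 1

1


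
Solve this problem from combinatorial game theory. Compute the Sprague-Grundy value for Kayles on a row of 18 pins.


Kayles: a move removes 1 or 2 adjacent pins from a contiguous row.
Removing pins from a row of k leaves two independent rows (a, b) with a + b = k - 1 (one pin) or a + b = k - 2 (two pins); an end removal gives a = 0.
By Sprague-Grundy, G(k) = mex{ G(a) XOR G(b) } over all these splits. G(0) = 0.
G(1): splits (0,0):0^0=0 -> mex({0}) = 1
G(2): splits (0,1):0^1=1 (0,0):0^0=0 -> mex({0, 1}) = 2
G(3): splits (0,2):0^2=2 (1,1):1^1=0 (0,1):0^1=1 -> mex({0, 1, 2}) = 3
G(4): splits (0,3):0^3=3 (1,2):1^2=3 (0,2):0^2=2 (1,1):1^1=0 -> mex({0, 2, 3}) = 1
G(5): splits (0,4):0^1=1 (1,3):1^3=2 (2,2):2^2=0 (0,3):0^3=3 (1,2):1^2=3 -> mex({0, 1, 2, 3}) = 4
G(6) = mex({0, 1, 2, 4}) = 3
G(7) = mex({0, 1, 3, 4, 5}) = 2
G(8) = mex({0, 2, 3, 5, 6}) = 1
G(9) = mex({0, 1, 2, 3, 6, 7}) = 4
G(10) = mex({0, 1, 3, 4, 5, 7}) = 2
G(11) = mex({0, 1, 2, 3, 4, 5}) = 6
G(12) = mex({0, 1, 2, 3, 5, 6, 7}) = 4
G(13) = mex({0, 2, 3, 4, 6, 7}) = 1
G(14) = mex({0, 1, 4, 5, 6, 7}) = 2
G(15) = mex({0, 1, 2, 3, 4, 5, 6}) = 7
G(16) = mex({0, 2, 3, 5, 6, 7}) = 1
G(17) = mex({0, 1, 2, 3, 5, 6, 7}) = 4
G(18) = mex({0, 1, 2, 4, 5, 6}) = 3
Therefore G(18) = 3.

3


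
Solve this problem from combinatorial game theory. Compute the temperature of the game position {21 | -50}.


The game is {21 | -50}, a switch {a | b} with numbers a > b.
Cooling {a | b} by t gives {a - t | b + t}, which stops being hot when a - t = b + t, i.e. at t = (a - b)/2. So the temperature of a switch is (a - b)/2.
Temperature = (Left option - Right option) / 2
= (21 - (-50)) / 2
= 71 / 2
= 71/2

71/2


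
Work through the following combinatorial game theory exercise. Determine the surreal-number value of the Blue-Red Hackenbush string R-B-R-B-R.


Edges (from ground): R-B-R-B-R
By Berlekamp's sign-expansion rule, a Blue-Red Hackenbush stalk has the value of the surreal number whose sign sequence is the edge sequence with B -> + and R -> -.
Sign sequence: -+-+-
Trace the sign expansion in the surreal number tree, starting from 0:
Edge 1: R (sign -) -> bounds (-inf, 0), value = -1
Edge 2: B (sign +) -> bounds (-1, 0), value = -1/2
Edge 3: R (sign -) -> bounds (-1, -1/2), value = -3/4
Edge 4: B (sign +) -> bounds (-3/4, -1/2), value = -5/8
Edge 5: R (sign -) -> bounds (-3/4, -5/8), value = -11/16
Game value = -11/16

-11/16


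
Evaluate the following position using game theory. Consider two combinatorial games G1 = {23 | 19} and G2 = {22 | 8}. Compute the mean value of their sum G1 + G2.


G1 = {23 | 19}, G2 = {22 | 8}
Each is a switch {a | b} with numbers a > b; its mean value is (a + b)/2, and mean value is additive over game sums: m(G1 + G2) = m(G1) + m(G2).
Mean of G1 = (23 + (19))/2 = 42/2 = 21
Mean of G2 = (22 + (8))/2 = 30/2 = 15
Mean of G1 + G2 = 21 + 15 = 36

36


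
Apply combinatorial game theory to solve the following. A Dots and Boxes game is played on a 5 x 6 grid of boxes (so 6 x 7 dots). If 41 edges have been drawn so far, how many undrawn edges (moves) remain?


Grid: 5 x 6 boxes, i.e. 6 rows and 7 columns of dots.
Horizontal edges: (rows + 1) * cols = 6 * 6 = 36
Vertical edges: rows * (cols + 1) = 5 * 7 = 35
Total edges: 36 + 35 = 71
Edges drawn: 41
Remaining: 71 - 41 = 30

30


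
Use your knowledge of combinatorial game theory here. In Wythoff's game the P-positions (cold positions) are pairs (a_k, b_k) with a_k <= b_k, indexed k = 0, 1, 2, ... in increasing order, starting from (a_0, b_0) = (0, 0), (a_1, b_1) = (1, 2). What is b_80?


By Wythoff's theorem, a_k = floor(k * phi) and b_k = floor(k * phi^2) = a_k + k, where phi = (1 + sqrt(5))/2 is the golden ratio.
phi = (1 + sqrt(5))/2 = 1.618034
phi^2 = phi + 1 = 2.618034
k = 80
k * phi^2 = 80 * 2.618034 = 209.442719
b_80 = floor(k * phi^2) = 209 (check: a_80 + k = 129 + 80 = 209)

209


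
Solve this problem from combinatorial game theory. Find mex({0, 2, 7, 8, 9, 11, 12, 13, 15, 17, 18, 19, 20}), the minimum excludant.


Set = {0, 2, 7, 8, 9, 11, 12, 13, 15, 17, 18, 19, 20}
0 is in the set.
1 is NOT in the set. This is the mex.
mex = 1

1


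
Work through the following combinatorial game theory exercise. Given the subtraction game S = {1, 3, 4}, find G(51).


The subtraction set is S = {1, 3, 4}.
G(k) = mex{ G(k - s) : s in S, s <= k }. We compute iteratively: G(0) = 0.
G(1) = mex({0}) = 1
G(2) = mex({1}) = 0
G(3) = mex({0}) = 1
G(4) = mex({0, 1}) = 2
G(5) = mex({0, 1, 2}) = 3
G(6) = mex({0, 1, 3}) = 2
G(7) = mex({1, 2}) = 0
G(8) = mex({0, 2, 3}) = 1
G(9) = mex({1, 2, 3}) = 0
G(10) = mex({0, 2}) = 1
Observe that G(7)..G(10) = 0, 1, 0, 1 repeats G(0)..G(3) = 0, 1, 0, 1.
For k >= max(S) = 4, G(k) is determined by the previous 4 values G(k-4)..G(k-1); a window of 4 consecutive values has recurred shifted by 7, so by induction G(k + 7) = G(k) for all k >= 0: the sequence is periodic from the start with period 7.
One period: G(0..6) = 0, 1, 0, 1, 2, 3, 2.
51 mod 7 = 2, so G(51) = G(2) = 0.

0


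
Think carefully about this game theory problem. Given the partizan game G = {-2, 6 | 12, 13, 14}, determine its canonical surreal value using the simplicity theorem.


Left options: {-2, 6}, max = 6
Right options: {12, 13, 14}, min = 12
All options are numbers and max(Left) < min(Right), so by the simplicity theorem the value is the simplest (earliest-born) number strictly between 6 and 12.
Integers 7 through 11 all lie strictly between 6 and 12.
Among integers, the simplest (lowest birthday = smallest |n|; 0 is born on day 0, +-n on day n) is 7.
No non-integer in the interval can be simpler: if x is a non-integer in the interval, then floor(x) or ceil(x) also lies in the interval (the interval contains an integer), and both are proper prefixes of x's sign expansion, i.e. born earlier. So the game value is 7.
Game value = 7

7


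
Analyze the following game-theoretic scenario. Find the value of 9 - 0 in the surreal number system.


x = 9, y = 0
x - y = 9 - 0 = 9

9


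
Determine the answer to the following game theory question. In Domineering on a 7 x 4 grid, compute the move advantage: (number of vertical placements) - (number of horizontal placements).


Board is 7 x 4 (rows x cols).
Left (vertical) placements: (rows-1) * cols = 6 * 4 = 24
Right (horizontal) placements: rows * (cols-1) = 7 * 3 = 21
Advantage = Left - Right = 24 - 21 = 3

3


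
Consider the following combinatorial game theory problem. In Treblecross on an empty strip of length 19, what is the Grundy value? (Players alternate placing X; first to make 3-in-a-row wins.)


Treblecross: place X on empty cells; 3-in-a-row wins.
Playing within two cells of an existing X lets the opponent win at once, so sensible play treats the cells i-2..i+2 around each X as dead. The player left with no safe cell loses, so this is a normal-play take-away game on strips of safe cells.
Placing X at cell i (0-indexed) of a strip of k safe cells leaves independent strips of sizes max(0, i-2) and max(0, k-i-3). Hence G(k) = mex{ G(max(0,i-2)) XOR G(max(0,k-i-3)) : 0 <= i < k }, with G(0) = 0.
G(1): splits (0,0):0^0=0 -> mex({0}) = 1
G(2): splits (0,0):0^0=0 -> mex({0}) = 1
G(3): splits (0,0):0^0=0 -> mex({0}) = 1
G(4): splits (0,1):0^1=1 (0,0):0^0=0 -> mex({0, 1}) = 2
G(5): splits (0,2):0^1=1 (0,1):0^1=1 (0,0):0^0=0 -> mex({0, 1}) = 2
G(6) = mex({1}) = 0
G(7) = mex({0, 1, 2}) = 3
G(8) = mex({0, 1, 2}) = 3
G(9) = mex({0, 2}) = 1
G(10) = mex({0, 2, 3}) = 1
G(11) = mex({0, 3}) = 1
G(12) = mex({1, 3}) = 0
G(13) = mex({0, 1, 2, 3}) = 4
G(14) = mex({0, 1, 2}) = 3
G(15) = mex({0, 1, 2}) = 3
G(16) = mex({0, 1, 2, 4}) = 3
G(17) = mex({0, 1, 3, 4}) = 2
G(18) = mex({0, 1, 3, 4}) = 2
G(19) = mex({0, 1, 3, 5}) = 2
Therefore G(19) = 2.

2


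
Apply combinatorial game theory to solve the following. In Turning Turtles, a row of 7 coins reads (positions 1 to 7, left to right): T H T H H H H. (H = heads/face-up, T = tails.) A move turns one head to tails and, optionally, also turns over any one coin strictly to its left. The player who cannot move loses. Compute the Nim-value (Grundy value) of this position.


Coins: T H T H H H H
Key fact: a single head at position k behaves exactly like a Nim heap of size k (turning it to T and optionally flipping a coin at j < k corresponds to moving the heap from k to j, or to 0), and heads combine as a disjunctive sum (two heads at the same place would cancel, matching j XOR j = 0). So the Nim-value is the XOR of the 1-indexed positions of the heads.
Face-up positions (1-indexed): [2, 4, 5, 6, 7]
XOR 0 with 2: 0 XOR 2 = 2
XOR 2 with 4: 2 XOR 4 = 6
XOR 6 with 5: 6 XOR 5 = 3
XOR 3 with 6: 3 XOR 6 = 5
XOR 5 with 7: 5 XOR 7 = 2
Nim-value = 2

2


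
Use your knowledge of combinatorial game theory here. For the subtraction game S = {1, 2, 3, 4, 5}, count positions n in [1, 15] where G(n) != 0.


Subtraction set S = {1, 2, 3, 4, 5}, so G(n) = n mod 6.
G(n) = 0 when n is a multiple of 6.
Multiples of 6 in [1, 15]: 2
N-positions (nonzero Grundy) = 15 - 2 = 13

13


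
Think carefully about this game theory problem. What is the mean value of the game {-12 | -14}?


Game = {-12 | -14}, a switch {a | b} with numbers a > b.
Its thermograph has left wall a - t and right wall b + t, which meet at t = (a - b)/2, where both equal (a + b)/2. So the mast (mean value) is at (a + b)/2.
Mean = (-12 + (-14))/2 = -26/2 = -13

-13


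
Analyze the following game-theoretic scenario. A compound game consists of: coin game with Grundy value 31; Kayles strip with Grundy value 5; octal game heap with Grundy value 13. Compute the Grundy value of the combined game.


By the Sprague-Grundy theorem, the Grundy value of a sum of games is the XOR of individual Grundy values.
coin game: Grundy value = 31. Running XOR: 0 XOR 31 = 31
Kayles strip: Grundy value = 5. Running XOR: 31 XOR 5 = 26
octal game heap: Grundy value = 13. Running XOR: 26 XOR 13 = 23
The combined Grundy value is 23.

23


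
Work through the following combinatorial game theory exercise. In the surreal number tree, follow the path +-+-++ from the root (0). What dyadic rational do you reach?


Sign expansion: +-+-++
Rule: track bounds (lo, hi), initially (-inf, +inf). On '+', the current value becomes lo and we move to the simplest number in (value, hi): value + 1 if hi = +inf, otherwise the midpoint (value + hi)/2. On '-', the current value becomes hi and we move to value - 1 if lo = -inf, otherwise the midpoint (lo + value)/2.
Start at 0.
Step 1: sign = +, move right. Bounds: (0, +inf). Value = 1
Step 2: sign = -, move left. Bounds: (0, 1). Value = 1/2
Step 3: sign = +, move right. Bounds: (1/2, 1). Value = 3/4
Step 4: sign = -, move left. Bounds: (1/2, 3/4). Value = 5/8
Step 5: sign = +, move right. Bounds: (5/8, 3/4). Value = 11/16
Step 6: sign = +, move right. Bounds: (11/16, 3/4). Value = 23/32
The surreal number with sign expansion +-+-++ is 23/32.

23/32


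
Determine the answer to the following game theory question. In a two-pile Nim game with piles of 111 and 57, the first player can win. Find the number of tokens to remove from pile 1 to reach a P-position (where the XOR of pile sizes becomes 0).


Piles: 111 and 57
Current XOR: 111 XOR 57 = 86 (non-zero, so this is an N-position).
To make the XOR zero, we need to find a move that balances the piles.
For pile 1 (size 111): target = 111 XOR 86 = 57
We reduce pile 1 from 111 to 57.
Tokens removed: 111 - 57 = 54
Verification: 57 XOR 57 = 0

54


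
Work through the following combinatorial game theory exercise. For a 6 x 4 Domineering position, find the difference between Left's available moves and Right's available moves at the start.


Board is 6 x 4 (rows x cols).
Left (vertical) placements: (rows-1) * cols = 5 * 4 = 20
Right (horizontal) placements: rows * (cols-1) = 6 * 3 = 18
Advantage = Left - Right = 20 - 18 = 2

2


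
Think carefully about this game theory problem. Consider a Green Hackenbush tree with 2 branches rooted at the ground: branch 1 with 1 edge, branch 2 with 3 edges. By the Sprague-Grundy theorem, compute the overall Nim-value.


The tree has 2 branches from the ground vertex.
In Green Hackenbush, the Nim-value of a simple path of length k is k.
Branch 1: length 1, Nim-value = 1
Branch 2: length 3, Nim-value = 3
Total Nim-value = XOR of all branch values:
0 XOR 1 = 1
1 XOR 3 = 2
Nim-value of the tree = 2

2


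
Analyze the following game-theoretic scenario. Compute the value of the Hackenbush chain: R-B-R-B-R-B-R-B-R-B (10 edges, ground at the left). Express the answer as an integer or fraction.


Edges (from ground): R-B-R-B-R-B-R-B-R-B
By Berlekamp's sign-expansion rule, a Blue-Red Hackenbush stalk has the value of the surreal number whose sign sequence is the edge sequence with B -> + and R -> -.
Sign sequence: -+-+-+-+-+
Trace the sign expansion in the surreal number tree, starting from 0:
Edge 1: R (sign -) -> bounds (-inf, 0), value = -1
Edge 2: B (sign +) -> bounds (-1, 0), value = -1/2
Edge 3: R (sign -) -> bounds (-1, -1/2), value = -3/4
Edge 4: B (sign +) -> bounds (-3/4, -1/2), value = -5/8
Edge 5: R (sign -) -> bounds (-3/4, -5/8), value = -11/16
Edge 6: B (sign +) -> bounds (-11/16, -5/8), value = -21/32
Edge 7: R (sign -) -> bounds (-11/16, -21/32), value = -43/64
Edge 8: B (sign +) -> bounds (-43/64, -21/32), value = -85/128
Edge 9: R (sign -) -> bounds (-43/64, -85/128), value = -171/256
Edge 10: B (sign +) -> bounds (-171/256, -85/128), value = -341/512
Game value = -341/512

-341/512


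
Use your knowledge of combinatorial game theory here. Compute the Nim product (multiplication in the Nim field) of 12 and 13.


Nim multiplication is bilinear over XOR: (u XOR v) * w = (u*w) XOR (v*w).
So we split each operand into its bit components and XOR the pairwise Nim products.
12 = 4 + 8 (as XOR of powers of 2).
13 = 1 + 4 + 8 (as XOR of powers of 2).
Using the standard Nim-product table on single bits:
  2*2 = 3,   2*4 = 8,   2*8 = 12,
  4*4 = 6,   4*8 = 11,  8*8 = 13,
and  1*x = x (identity), k*l = l*k (commutative).
Pairwise Nim products:
  4 * 1 = 4
  4 * 4 = 6
  4 * 8 = 11
  8 * 1 = 8
  8 * 4 = 11
  8 * 8 = 13
XOR them: 4 XOR 6 XOR 11 XOR 8 XOR 11 XOR 13 = 7.
Result: 12 * 13 = 7 (in Nim).

7
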